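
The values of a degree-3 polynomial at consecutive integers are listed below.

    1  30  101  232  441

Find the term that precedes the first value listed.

-4

First differences: 29, 71, 131, 209
Second differences: 42, 60, 78
Third differences: 18, 18
The third differences are constant at 18.
Work back: 42 − 18 = 24;  29 − 24 = 5;  1 − 5 = -4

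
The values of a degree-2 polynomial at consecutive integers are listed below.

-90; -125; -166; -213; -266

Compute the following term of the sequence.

-325

-35, -41, -47, -53
-6, -6, -6
The second differences are constant (-6).
-53 − 6 = -59;  -266 − 59 = -325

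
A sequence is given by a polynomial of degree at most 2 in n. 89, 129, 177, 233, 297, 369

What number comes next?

449

40 , 48 , 56 , 64 , 72
8 , 8 , 8 , 8
Constant second difference = 8, so extend:
72 + 8 = 80;  369 + 80 = 449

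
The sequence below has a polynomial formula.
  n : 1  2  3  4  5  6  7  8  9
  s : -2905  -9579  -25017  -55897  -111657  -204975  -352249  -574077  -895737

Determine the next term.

-1347667

D1: -6674 , -15438 , -30880 , -55760 , -93318 , -147274 , -221828 , -321660
D2: -8764 , -15442 , -24880 , -37558 , -53956 , -74554 , -99832
D3: -6678 , -9438 , -12678 , -16398 , -20598 , -25278
D4: -2760 , -3240 , -3720 , -4200 , -4680
D5: -480 , -480 , -480 , -480
Fifth differences constant at -480.
-4680 − 480 = -5160;  -25278 − 5160 = -30438;  -99832 − 30438 = -130270;  -321660 − 130270 = -451930;  -895737 − 451930 = -1347667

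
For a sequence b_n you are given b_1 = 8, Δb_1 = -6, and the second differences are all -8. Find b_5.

Build the table forward from the leading diagonal:
Δ²: -8  -8  -8  -8  -8
Δ: -6  -14  -22  -30  -38
b: 8  2  -12  -34  -64

-64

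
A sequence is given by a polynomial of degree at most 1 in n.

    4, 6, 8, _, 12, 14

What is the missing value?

10

Using the first 3 terms:
D1: 2  2
Constant first difference = 2.
Extend forward: 8 + 2 = 10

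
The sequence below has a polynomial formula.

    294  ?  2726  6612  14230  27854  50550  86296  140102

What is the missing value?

970

Using the last 7 terms:
First differences: 3886  7618  13624  22696  35746  53806
Second differences: 3732  6006  9072  13050  18060
Third differences: 2274  3066  3978  5010
Fourth differences: 792  912  1032
Fifth differences: 120  120
Constant fifth difference = 120.
Extend backward: 792 − 120 = 672;  2274 − 672 = 1602;  3732 − 1602 = 2130;  3886 − 2130 = 1756;  2726 − 1756 = 970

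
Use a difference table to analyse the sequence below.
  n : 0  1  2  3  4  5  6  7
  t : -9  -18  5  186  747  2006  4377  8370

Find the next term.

14591

D1: -9, 23, 181, 561, 1259, 2371, 3993
D2: 32, 158, 380, 698, 1112, 1622
D3: 126, 222, 318, 414, 510
D4: 96, 96, 96, 96
Constant fourth difference = 96, so extend:
510 + 96 = 606;  1622 + 606 = 2228;  3993 + 2228 = 6221;  8370 + 6221 = 14591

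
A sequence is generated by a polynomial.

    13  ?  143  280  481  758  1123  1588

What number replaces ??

58

Using the last 6 terms:
137  201  277  365  465
64  76  88  100
12  12  12
Constant third difference = 12.
Extend backward: 64 − 12 = 52;  137 − 52 = 85;  143 − 85 = 58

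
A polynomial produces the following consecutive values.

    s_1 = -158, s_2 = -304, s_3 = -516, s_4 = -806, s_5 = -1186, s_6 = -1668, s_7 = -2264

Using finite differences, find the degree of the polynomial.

3

Δ: -146, -212, -290, -380, -482, -596
Δ²: -66, -78, -90, -102, -114
Δ³: -12, -12, -12, -12
The third differences are constant, so the polynomial has degree 3.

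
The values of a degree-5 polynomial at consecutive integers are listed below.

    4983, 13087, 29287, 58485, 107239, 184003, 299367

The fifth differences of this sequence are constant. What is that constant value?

240

First differences: 8104, 16200, 29198, 48754, 76764, 115364
Second differences: 8096, 12998, 19556, 28010, 38600
Third differences: 4902, 6558, 8454, 10590
Fourth differences: 1656, 1896, 2136
Fifth differences: 240, 240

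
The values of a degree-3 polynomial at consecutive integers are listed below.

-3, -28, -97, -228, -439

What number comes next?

-748

D1: -25, -69, -131, -211
D2: -44, -62, -80
D3: -18, -18
Third differences constant at -18.
-80 − 18 = -98;  -211 − 98 = -309;  -439 − 309 = -748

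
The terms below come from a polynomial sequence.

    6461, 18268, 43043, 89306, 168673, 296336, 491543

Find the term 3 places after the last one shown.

11807, 24775, 46263, 79367, 127663, 195207
12968, 21488, 33104, 48296, 67544
8520, 11616, 15192, 19248
3096, 3576, 4056
480, 480
The fifth differences are constant (480).
4056 + 480 = 4536;  19248 + 4536 = 23784;  67544 + 23784 = 91328;  195207 + 91328 = 286535;  491543 + 286535 = 778078
4536 + 480 = 5016;  23784 + 5016 = 28800;  91328 + 28800 = 120128;  286535 + 120128 = 406663;  778078 + 406663 = 1184741
5016 + 480 = 5496;  28800 + 5496 = 34296;  120128 + 34296 = 154424;  406663 + 154424 = 561087;  1184741 + 561087 = 1745828

1745828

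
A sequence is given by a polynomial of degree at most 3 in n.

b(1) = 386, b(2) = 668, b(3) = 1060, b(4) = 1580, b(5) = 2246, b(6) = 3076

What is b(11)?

First differences: 282, 392, 520, 666, 830
Second differences: 110, 128, 146, 164
Third differences: 18, 18, 18
Third differences constant at 18.
164 + 18 = 182;  830 + 182 = 1012;  3076 + 1012 = 4088
182 + 18 = 200;  1012 + 200 = 1212;  4088 + 1212 = 5300
200 + 18 = 218;  1212 + 218 = 1430;  5300 + 1430 = 6730
218 + 18 = 236;  1430 + 236 = 1666;  6730 + 1666 = 8396
236 + 18 = 254;  1666 + 254 = 1920;  8396 + 1920 = 10316

10316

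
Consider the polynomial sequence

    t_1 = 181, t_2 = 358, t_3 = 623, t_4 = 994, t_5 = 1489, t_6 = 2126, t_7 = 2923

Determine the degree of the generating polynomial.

First differences: 177, 265, 371, 495, 637, 797
Second differences: 88, 106, 124, 142, 160
Third differences: 18, 18, 18, 18
The third differences are constant, so the polynomial has degree 3.

3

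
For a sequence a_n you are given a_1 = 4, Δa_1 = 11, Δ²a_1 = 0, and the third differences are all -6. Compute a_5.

Build the table forward from the leading diagonal:
D3: -6  -6  -6  -6  -6
D2: 0  -6  -12  -18  -24
D1: 11  11  5  -7  -25
a: 4  15  26  31  24

24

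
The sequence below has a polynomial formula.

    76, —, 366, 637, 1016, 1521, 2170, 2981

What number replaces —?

185

Using the last 6 terms:
D1: 271  379  505  649  811
D2: 108  126  144  162
D3: 18  18  18
Constant third difference = 18.
Extend backward: 108 − 18 = 90;  271 − 90 = 181;  366 − 181 = 185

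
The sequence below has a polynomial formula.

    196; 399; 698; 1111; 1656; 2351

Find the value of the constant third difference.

18

First differences: 203, 299, 413, 545, 695
Second differences: 96, 114, 132, 150
Third differences: 18, 18, 18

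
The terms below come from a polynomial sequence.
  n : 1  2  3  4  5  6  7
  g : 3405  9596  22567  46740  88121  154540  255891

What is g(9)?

614725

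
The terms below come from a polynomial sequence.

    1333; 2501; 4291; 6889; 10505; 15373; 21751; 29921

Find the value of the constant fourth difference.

Δ: 1168, 1790, 2598, 3616, 4868, 6378, 8170
Δ²: 622, 808, 1018, 1252, 1510, 1792
Δ³: 186, 210, 234, 258, 282
Δ⁴: 24, 24, 24, 24

24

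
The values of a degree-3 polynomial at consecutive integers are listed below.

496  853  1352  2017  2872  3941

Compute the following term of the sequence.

5248

First differences: 357  499  665  855  1069
Second differences: 142  166  190  214
Third differences: 24  24  24
Constant third difference = 24, so extend:
214 + 24 = 238;  1069 + 238 = 1307;  3941 + 1307 = 5248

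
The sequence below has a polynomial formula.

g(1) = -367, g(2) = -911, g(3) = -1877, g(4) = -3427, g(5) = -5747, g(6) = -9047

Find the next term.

-13561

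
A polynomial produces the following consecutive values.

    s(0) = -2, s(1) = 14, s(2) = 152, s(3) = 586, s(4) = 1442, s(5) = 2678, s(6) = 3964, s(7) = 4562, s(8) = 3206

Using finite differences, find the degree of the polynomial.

5

D1: 16, 138, 434, 856, 1236, 1286, 598, -1356
D2: 122, 296, 422, 380, 50, -688, -1954
D3: 174, 126, -42, -330, -738, -1266
D4: -48, -168, -288, -408, -528
D5: -120, -120, -120, -120
The fifth differences are constant, so the polynomial has degree 5.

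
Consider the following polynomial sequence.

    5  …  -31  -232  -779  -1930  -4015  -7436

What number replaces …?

Using the last 6 terms:
D1: -201, -547, -1151, -2085, -3421
D2: -346, -604, -934, -1336
D3: -258, -330, -402
D4: -72, -72
Constant fourth difference = -72.
Extend backward: -258 + 72 = -186;  -346 + 186 = -160;  -201 + 160 = -41;  -31 + 41 = 10

10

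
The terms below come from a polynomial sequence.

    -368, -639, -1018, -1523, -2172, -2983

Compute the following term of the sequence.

-3974

Δ: -271  -379  -505  -649  -811
Δ²: -108  -126  -144  -162
Δ³: -18  -18  -18
The third differences are constant (-18).
-162 − 18 = -180;  -811 − 180 = -991;  -2983 − 991 = -3974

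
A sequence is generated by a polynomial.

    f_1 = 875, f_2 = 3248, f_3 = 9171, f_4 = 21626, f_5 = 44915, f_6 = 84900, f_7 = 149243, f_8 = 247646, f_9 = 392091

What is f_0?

Δ: 2373, 5923, 12455, 23289, 39985, 64343, 98403, 144445
Δ²: 3550, 6532, 10834, 16696, 24358, 34060, 46042
Δ³: 2982, 4302, 5862, 7662, 9702, 11982
Δ⁴: 1320, 1560, 1800, 2040, 2280
Δ⁵: 240, 240, 240, 240
The fifth differences are constant at 240.
Work back: 1320 − 240 = 1080;  2982 − 1080 = 1902;  3550 − 1902 = 1648;  2373 − 1648 = 725;  875 − 725 = 150

150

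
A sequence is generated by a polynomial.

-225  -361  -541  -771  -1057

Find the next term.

Δ: -136, -180, -230, -286
Δ²: -44, -50, -56
Δ³: -6, -6
Third differences constant at -6.
-56 − 6 = -62;  -286 − 62 = -348;  -1057 − 348 = -1405

-1405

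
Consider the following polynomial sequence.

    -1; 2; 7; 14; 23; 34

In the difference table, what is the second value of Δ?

5

First differences: 3, 5, 7, 9, 11
Second differences: 2, 2, 2, 2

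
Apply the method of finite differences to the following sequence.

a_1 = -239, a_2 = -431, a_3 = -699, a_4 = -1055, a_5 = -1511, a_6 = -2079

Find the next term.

D1: -192  -268  -356  -456  -568
D2: -76  -88  -100  -112
D3: -12  -12  -12
Constant third difference = -12, so extend:
-112 − 12 = -124;  -568 − 124 = -692;  -2079 − 692 = -2771

-2771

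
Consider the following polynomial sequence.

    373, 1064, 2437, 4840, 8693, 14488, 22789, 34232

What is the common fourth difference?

72

D1: 691, 1373, 2403, 3853, 5795, 8301, 11443
D2: 682, 1030, 1450, 1942, 2506, 3142
D3: 348, 420, 492, 564, 636
D4: 72, 72, 72, 72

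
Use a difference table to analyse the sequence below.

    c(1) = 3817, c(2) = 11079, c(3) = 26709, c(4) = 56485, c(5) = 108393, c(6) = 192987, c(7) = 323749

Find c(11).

1700757

D1: 7262, 15630, 29776, 51908, 84594, 130762
D2: 8368, 14146, 22132, 32686, 46168
D3: 5778, 7986, 10554, 13482
D4: 2208, 2568, 2928
D5: 360, 360
The fifth differences are constant (360).
2928 + 360 = 3288;  13482 + 3288 = 16770;  46168 + 16770 = 62938;  130762 + 62938 = 193700;  323749 + 193700 = 517449
3288 + 360 = 3648;  16770 + 3648 = 20418;  62938 + 20418 = 83356;  193700 + 83356 = 277056;  517449 + 277056 = 794505
3648 + 360 = 4008;  20418 + 4008 = 24426;  83356 + 24426 = 107782;  277056 + 107782 = 384838;  794505 + 384838 = 1179343
4008 + 360 = 4368;  24426 + 4368 = 28794;  107782 + 28794 = 136576;  384838 + 136576 = 521414;  1179343 + 521414 = 1700757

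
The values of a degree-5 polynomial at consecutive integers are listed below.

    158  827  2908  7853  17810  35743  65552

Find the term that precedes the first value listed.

25

First differences: 669  2081  4945  9957  17933  29809
Second differences: 1412  2864  5012  7976  11876
Third differences: 1452  2148  2964  3900
Fourth differences: 696  816  936
Fifth differences: 120  120
The fifth differences are constant at 120.
Work back: 696 − 120 = 576;  1452 − 576 = 876;  1412 − 876 = 536;  669 − 536 = 133;  158 − 133 = 25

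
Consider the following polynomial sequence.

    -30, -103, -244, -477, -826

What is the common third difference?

First differences: -73, -141, -233, -349
Second differences: -68, -92, -116
Third differences: -24, -24

-24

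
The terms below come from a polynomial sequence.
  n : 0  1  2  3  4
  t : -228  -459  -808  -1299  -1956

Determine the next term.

Δ: -231  -349  -491  -657
Δ²: -118  -142  -166
Δ³: -24  -24
The third differences are constant (-24).
-166 − 24 = -190;  -657 − 190 = -847;  -1956 − 847 = -2803

-2803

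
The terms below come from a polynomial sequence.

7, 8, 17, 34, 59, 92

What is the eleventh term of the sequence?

1  9  17  25  33
8  8  8  8
Second differences constant at 8.
33 + 8 = 41;  92 + 41 = 133
41 + 8 = 49;  133 + 49 = 182
49 + 8 = 57;  182 + 57 = 239
57 + 8 = 65;  239 + 65 = 304
65 + 8 = 73;  304 + 73 = 377

377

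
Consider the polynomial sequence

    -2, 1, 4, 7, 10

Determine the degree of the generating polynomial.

1

Δ: 3, 3, 3, 3
The first differences are constant, so the polynomial has degree 1.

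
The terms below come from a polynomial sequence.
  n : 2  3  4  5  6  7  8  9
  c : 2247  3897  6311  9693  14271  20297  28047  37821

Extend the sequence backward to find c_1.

1181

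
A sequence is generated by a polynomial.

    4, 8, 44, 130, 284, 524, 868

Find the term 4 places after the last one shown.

Δ: 4  36  86  154  240  344
Δ²: 32  50  68  86  104
Δ³: 18  18  18  18
Third differences constant at 18.
104 + 18 = 122;  344 + 122 = 466;  868 + 466 = 1334
122 + 18 = 140;  466 + 140 = 606;  1334 + 606 = 1940
140 + 18 = 158;  606 + 158 = 764;  1940 + 764 = 2704
158 + 18 = 176;  764 + 176 = 940;  2704 + 940 = 3644

3644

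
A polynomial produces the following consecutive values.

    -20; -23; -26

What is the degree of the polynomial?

1

Δ: -3, -3
The first differences are constant, so the polynomial has degree 1.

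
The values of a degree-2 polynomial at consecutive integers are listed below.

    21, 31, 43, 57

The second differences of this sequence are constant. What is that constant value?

First differences: 10, 12, 14
Second differences: 2, 2

2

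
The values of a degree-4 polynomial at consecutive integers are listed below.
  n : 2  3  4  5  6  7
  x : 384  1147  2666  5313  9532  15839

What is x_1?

77

D1: 763, 1519, 2647, 4219, 6307
D2: 756, 1128, 1572, 2088
D3: 372, 444, 516
D4: 72, 72
The fourth differences are constant at 72.
Work back: 372 − 72 = 300;  756 − 300 = 456;  763 − 456 = 307;  384 − 307 = 77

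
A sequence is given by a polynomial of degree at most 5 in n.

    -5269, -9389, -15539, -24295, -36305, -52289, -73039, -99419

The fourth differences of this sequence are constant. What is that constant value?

Δ: -4120, -6150, -8756, -12010, -15984, -20750, -26380
Δ²: -2030, -2606, -3254, -3974, -4766, -5630
Δ³: -576, -648, -720, -792, -864
Δ⁴: -72, -72, -72, -72

-72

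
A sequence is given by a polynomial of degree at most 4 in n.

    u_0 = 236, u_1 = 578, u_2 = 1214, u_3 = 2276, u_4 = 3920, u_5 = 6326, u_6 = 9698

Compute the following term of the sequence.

14264

First differences: 342 , 636 , 1062 , 1644 , 2406 , 3372
Second differences: 294 , 426 , 582 , 762 , 966
Third differences: 132 , 156 , 180 , 204
Fourth differences: 24 , 24 , 24
Constant fourth difference = 24, so extend:
204 + 24 = 228;  966 + 228 = 1194;  3372 + 1194 = 4566;  9698 + 4566 = 14264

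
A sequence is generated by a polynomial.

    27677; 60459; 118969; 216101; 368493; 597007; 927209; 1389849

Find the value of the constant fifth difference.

Δ: 32782, 58510, 97132, 152392, 228514, 330202, 462640
Δ²: 25728, 38622, 55260, 76122, 101688, 132438
Δ³: 12894, 16638, 20862, 25566, 30750
Δ⁴: 3744, 4224, 4704, 5184
Δ⁵: 480, 480, 480

480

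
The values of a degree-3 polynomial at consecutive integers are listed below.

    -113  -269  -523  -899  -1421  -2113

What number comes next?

-156, -254, -376, -522, -692
-98, -122, -146, -170
-24, -24, -24
The third differences are constant (-24).
-170 − 24 = -194;  -692 − 194 = -886;  -2113 − 886 = -2999

-2999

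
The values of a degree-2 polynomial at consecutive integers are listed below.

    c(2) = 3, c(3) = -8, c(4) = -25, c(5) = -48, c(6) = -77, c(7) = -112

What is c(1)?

8

First differences: -11, -17, -23, -29, -35
Second differences: -6, -6, -6, -6
The second differences are constant at -6.
Work back: -11 + 6 = -5;  3 + 5 = 8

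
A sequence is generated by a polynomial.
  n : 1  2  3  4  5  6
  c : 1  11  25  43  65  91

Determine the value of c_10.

235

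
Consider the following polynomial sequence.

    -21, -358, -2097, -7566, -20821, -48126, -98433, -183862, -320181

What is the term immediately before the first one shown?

-6

-337  -1739  -5469  -13255  -27305  -50307  -85429  -136319
-1402  -3730  -7786  -14050  -23002  -35122  -50890
-2328  -4056  -6264  -8952  -12120  -15768
-1728  -2208  -2688  -3168  -3648
-480  -480  -480  -480
The fifth differences are constant at -480.
Work back: -1728 + 480 = -1248;  -2328 + 1248 = -1080;  -1402 + 1080 = -322;  -337 + 322 = -15;  -21 + 15 = -6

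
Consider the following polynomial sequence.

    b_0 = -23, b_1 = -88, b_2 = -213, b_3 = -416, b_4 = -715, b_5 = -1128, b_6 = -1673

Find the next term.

-2368

D1: -65  -125  -203  -299  -413  -545
D2: -60  -78  -96  -114  -132
D3: -18  -18  -18  -18
Constant third difference = -18, so extend:
-132 − 18 = -150;  -545 − 150 = -695;  -1673 − 695 = -2368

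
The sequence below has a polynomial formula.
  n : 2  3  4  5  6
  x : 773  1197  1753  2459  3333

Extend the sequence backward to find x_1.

463

First differences: 424, 556, 706, 874
Second differences: 132, 150, 168
Third differences: 18, 18
The third differences are constant at 18.
Work back: 132 − 18 = 114;  424 − 114 = 310;  773 − 310 = 463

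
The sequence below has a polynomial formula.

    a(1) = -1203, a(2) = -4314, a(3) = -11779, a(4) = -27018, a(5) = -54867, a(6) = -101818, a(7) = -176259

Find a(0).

Δ: -3111  -7465  -15239  -27849  -46951  -74441
Δ²: -4354  -7774  -12610  -19102  -27490
Δ³: -3420  -4836  -6492  -8388
Δ⁴: -1416  -1656  -1896
Δ⁵: -240  -240
The fifth differences are constant at -240.
Work back: -1416 + 240 = -1176;  -3420 + 1176 = -2244;  -4354 + 2244 = -2110;  -3111 + 2110 = -1001;  -1203 + 1001 = -202

-202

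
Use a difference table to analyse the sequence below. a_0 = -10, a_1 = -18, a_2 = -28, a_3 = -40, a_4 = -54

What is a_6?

-88

First differences: -8 , -10 , -12 , -14
Second differences: -2 , -2 , -2
Second differences constant at -2.
-14 − 2 = -16;  -54 − 16 = -70
-16 − 2 = -18;  -70 − 18 = -88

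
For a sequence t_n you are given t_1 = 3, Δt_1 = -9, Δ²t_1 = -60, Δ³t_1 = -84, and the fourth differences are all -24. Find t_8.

Build the table forward from the leading diagonal:
D4: -24  -24  -24  -24  -24  -24  -24  -24
D3: -84  -108  -132  -156  -180  -204  -228  -252
D2: -60  -144  -252  -384  -540  -720  -924  -1152
D1: -9  -69  -213  -465  -849  -1389  -2109  -3033
t: 3  -6  -75  -288  -753  -1602  -2991  -5100

-5100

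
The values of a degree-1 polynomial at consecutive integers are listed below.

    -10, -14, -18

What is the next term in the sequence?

-22

First differences: -4, -4
The first differences are constant (-4).
-18 − 4 = -22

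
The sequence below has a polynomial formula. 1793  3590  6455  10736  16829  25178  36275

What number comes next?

D1: 1797, 2865, 4281, 6093, 8349, 11097
D2: 1068, 1416, 1812, 2256, 2748
D3: 348, 396, 444, 492
D4: 48, 48, 48
Constant fourth difference = 48, so extend:
492 + 48 = 540;  2748 + 540 = 3288;  11097 + 3288 = 14385;  36275 + 14385 = 50660

50660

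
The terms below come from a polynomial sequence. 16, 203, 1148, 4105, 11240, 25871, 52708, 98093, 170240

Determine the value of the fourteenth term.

First differences: 187, 945, 2957, 7135, 14631, 26837, 45385, 72147
Second differences: 758, 2012, 4178, 7496, 12206, 18548, 26762
Third differences: 1254, 2166, 3318, 4710, 6342, 8214
Fourth differences: 912, 1152, 1392, 1632, 1872
Fifth differences: 240, 240, 240, 240
The fifth differences are constant (240).
1872 + 240 = 2112;  8214 + 2112 = 10326;  26762 + 10326 = 37088;  72147 + 37088 = 109235;  170240 + 109235 = 279475
2112 + 240 = 2352;  10326 + 2352 = 12678;  37088 + 12678 = 49766;  109235 + 49766 = 159001;  279475 + 159001 = 438476
2352 + 240 = 2592;  12678 + 2592 = 15270;  49766 + 15270 = 65036;  159001 + 65036 = 224037;  438476 + 224037 = 662513
2592 + 240 = 2832;  15270 + 2832 = 18102;  65036 + 18102 = 83138;  224037 + 83138 = 307175;  662513 + 307175 = 969688
2832 + 240 = 3072;  18102 + 3072 = 21174;  83138 + 21174 = 104312;  307175 + 104312 = 411487;  969688 + 411487 = 1381175

1381175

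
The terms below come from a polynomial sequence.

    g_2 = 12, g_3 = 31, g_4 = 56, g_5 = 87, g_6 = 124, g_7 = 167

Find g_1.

First differences: 19  25  31  37  43
Second differences: 6  6  6  6
The second differences are constant at 6.
Work back: 19 − 6 = 13;  12 − 13 = -1

-1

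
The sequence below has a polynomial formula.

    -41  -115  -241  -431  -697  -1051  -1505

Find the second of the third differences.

-12

D1: -74, -126, -190, -266, -354, -454
D2: -52, -64, -76, -88, -100
D3: -12, -12, -12, -12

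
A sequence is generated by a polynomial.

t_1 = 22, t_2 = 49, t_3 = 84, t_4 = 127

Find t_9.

462

Δ: 27, 35, 43
Δ²: 8, 8
Constant second difference = 8, so extend:
43 + 8 = 51;  127 + 51 = 178
51 + 8 = 59;  178 + 59 = 237
59 + 8 = 67;  237 + 67 = 304
67 + 8 = 75;  304 + 75 = 379
75 + 8 = 83;  379 + 83 = 462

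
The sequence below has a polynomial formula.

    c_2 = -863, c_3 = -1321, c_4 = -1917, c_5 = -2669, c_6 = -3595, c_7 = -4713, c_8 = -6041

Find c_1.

D1: -458, -596, -752, -926, -1118, -1328
D2: -138, -156, -174, -192, -210
D3: -18, -18, -18, -18
The third differences are constant at -18.
Work back: -138 + 18 = -120;  -458 + 120 = -338;  -863 + 338 = -525

-525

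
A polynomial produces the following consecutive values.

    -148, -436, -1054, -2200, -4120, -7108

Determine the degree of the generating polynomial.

4

D1: -288, -618, -1146, -1920, -2988
D2: -330, -528, -774, -1068
D3: -198, -246, -294
D4: -48, -48
The fourth differences are constant, so the polynomial has degree 4.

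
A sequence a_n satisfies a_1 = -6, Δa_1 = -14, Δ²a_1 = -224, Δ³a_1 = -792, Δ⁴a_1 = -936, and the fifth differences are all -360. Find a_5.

-5510

Build the table forward from the leading diagonal:
D5: -360  -360  -360  -360  -360
D4: -936  -1296  -1656  -2016  -2376
D3: -792  -1728  -3024  -4680  -6696
D2: -224  -1016  -2744  -5768  -10448
D1: -14  -238  -1254  -3998  -9766
a: -6  -20  -258  -1512  -5510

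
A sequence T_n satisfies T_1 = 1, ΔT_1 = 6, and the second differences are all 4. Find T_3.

17

Build the table forward from the leading diagonal:
Second differences: 4, 4, 4
First differences: 6, 10, 14
T: 1, 7, 17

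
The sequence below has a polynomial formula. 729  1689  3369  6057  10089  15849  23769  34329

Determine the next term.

First differences: 960  1680  2688  4032  5760  7920  10560
Second differences: 720  1008  1344  1728  2160  2640
Third differences: 288  336  384  432  480
Fourth differences: 48  48  48  48
Fourth differences constant at 48.
480 + 48 = 528;  2640 + 528 = 3168;  10560 + 3168 = 13728;  34329 + 13728 = 48057

48057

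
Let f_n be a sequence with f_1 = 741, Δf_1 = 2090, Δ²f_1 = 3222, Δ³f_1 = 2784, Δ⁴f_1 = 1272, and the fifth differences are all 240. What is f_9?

Build the table forward from the leading diagonal:
Δ⁵: 240  240  240  240  240  240  240  240  240
Δ⁴: 1272  1512  1752  1992  2232  2472  2712  2952  3192
Δ³: 2784  4056  5568  7320  9312  11544  14016  16728  19680
Δ²: 3222  6006  10062  15630  22950  32262  43806  57822  74550
Δ: 2090  5312  11318  21380  37010  59960  92222  136028  193850
f: 741  2831  8143  19461  40841  77851  137811  230033  366061

366061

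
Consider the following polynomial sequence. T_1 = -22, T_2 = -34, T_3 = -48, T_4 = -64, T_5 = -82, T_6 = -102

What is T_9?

Δ: -12 , -14 , -16 , -18 , -20
Δ²: -2 , -2 , -2 , -2
Constant second difference = -2, so extend:
-20 − 2 = -22;  -102 − 22 = -124
-22 − 2 = -24;  -124 − 24 = -148
-24 − 2 = -26;  -148 − 26 = -174

-174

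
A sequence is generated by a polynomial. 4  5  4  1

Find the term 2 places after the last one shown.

-11

1 , -1 , -3
-2 , -2
Second differences constant at -2.
-3 − 2 = -5;  1 − 5 = -4
-5 − 2 = -7;  -4 − 7 = -11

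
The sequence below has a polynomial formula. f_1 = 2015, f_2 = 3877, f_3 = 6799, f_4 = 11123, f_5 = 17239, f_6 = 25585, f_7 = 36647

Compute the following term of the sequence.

1862  2922  4324  6116  8346  11062
1060  1402  1792  2230  2716
342  390  438  486
48  48  48
Fourth differences constant at 48.
486 + 48 = 534;  2716 + 534 = 3250;  11062 + 3250 = 14312;  36647 + 14312 = 50959

50959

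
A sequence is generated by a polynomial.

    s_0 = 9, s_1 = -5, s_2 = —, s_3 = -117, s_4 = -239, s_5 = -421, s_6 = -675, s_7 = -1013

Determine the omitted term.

-43

Using the last 5 terms:
First differences: -122  -182  -254  -338
Second differences: -60  -72  -84
Third differences: -12  -12
Constant third difference = -12.
Extend backward: -60 + 12 = -48;  -122 + 48 = -74;  -117 + 74 = -43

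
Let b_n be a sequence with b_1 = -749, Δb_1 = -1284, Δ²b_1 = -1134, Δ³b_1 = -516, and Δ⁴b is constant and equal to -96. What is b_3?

Build the table forward from the leading diagonal:
Fourth differences: -96, -96, -96
Third differences: -516, -612, -708
Second differences: -1134, -1650, -2262
First differences: -1284, -2418, -4068
b: -749, -2033, -4451

-4451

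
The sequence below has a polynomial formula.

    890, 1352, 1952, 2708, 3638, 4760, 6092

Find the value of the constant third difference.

18

D1: 462, 600, 756, 930, 1122, 1332
D2: 138, 156, 174, 192, 210
D3: 18, 18, 18, 18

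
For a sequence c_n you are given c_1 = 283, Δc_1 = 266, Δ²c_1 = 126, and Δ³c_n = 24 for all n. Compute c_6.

3113

Build the table forward from the leading diagonal:
Δ³: 24, 24, 24, 24, 24, 24
Δ²: 126, 150, 174, 198, 222, 246
Δ: 266, 392, 542, 716, 914, 1136
c: 283, 549, 941, 1483, 2199, 3113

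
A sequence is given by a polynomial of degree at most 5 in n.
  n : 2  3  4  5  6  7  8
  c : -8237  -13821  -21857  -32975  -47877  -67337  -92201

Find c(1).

D1: -5584  -8036  -11118  -14902  -19460  -24864
D2: -2452  -3082  -3784  -4558  -5404
D3: -630  -702  -774  -846
D4: -72  -72  -72
The fourth differences are constant at -72.
Work back: -630 + 72 = -558;  -2452 + 558 = -1894;  -5584 + 1894 = -3690;  -8237 + 3690 = -4547

-4547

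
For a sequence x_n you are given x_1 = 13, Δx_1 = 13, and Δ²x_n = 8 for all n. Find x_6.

Build the table forward from the leading diagonal:
D2: 8, 8, 8, 8, 8, 8
D1: 13, 21, 29, 37, 45, 53
x: 13, 26, 47, 76, 113, 158

158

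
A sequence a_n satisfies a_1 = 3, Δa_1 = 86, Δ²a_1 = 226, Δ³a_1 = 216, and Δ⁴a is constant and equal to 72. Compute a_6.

5213

Build the table forward from the leading diagonal:
Δ⁴: 72  72  72  72  72  72
Δ³: 216  288  360  432  504  576
Δ²: 226  442  730  1090  1522  2026
Δ: 86  312  754  1484  2574  4096
a: 3  89  401  1155  2639  5213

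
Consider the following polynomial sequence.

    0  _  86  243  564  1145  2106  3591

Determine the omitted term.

21

Using the last 6 terms:
D1: 157  321  581  961  1485
D2: 164  260  380  524
D3: 96  120  144
D4: 24  24
Constant fourth difference = 24.
Extend backward: 96 − 24 = 72;  164 − 72 = 92;  157 − 92 = 65;  86 − 65 = 21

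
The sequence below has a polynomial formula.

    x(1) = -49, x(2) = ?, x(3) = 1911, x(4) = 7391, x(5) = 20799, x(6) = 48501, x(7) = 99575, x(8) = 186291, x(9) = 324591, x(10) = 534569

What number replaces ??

Using the last 8 terms:
D1: 5480  13408  27702  51074  86716  138300  209978
D2: 7928  14294  23372  35642  51584  71678
D3: 6366  9078  12270  15942  20094
D4: 2712  3192  3672  4152
D5: 480  480  480
Constant fifth difference = 480.
Extend backward: 2712 − 480 = 2232;  6366 − 2232 = 4134;  7928 − 4134 = 3794;  5480 − 3794 = 1686;  1911 − 1686 = 225

225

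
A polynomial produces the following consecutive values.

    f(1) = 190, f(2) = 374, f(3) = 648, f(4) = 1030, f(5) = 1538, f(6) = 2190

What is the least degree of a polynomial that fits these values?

3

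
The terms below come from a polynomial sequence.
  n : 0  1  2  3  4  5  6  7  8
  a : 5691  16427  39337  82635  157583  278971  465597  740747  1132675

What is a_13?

6241115

Δ: 10736, 22910, 43298, 74948, 121388, 186626, 275150, 391928
Δ²: 12174, 20388, 31650, 46440, 65238, 88524, 116778
Δ³: 8214, 11262, 14790, 18798, 23286, 28254
Δ⁴: 3048, 3528, 4008, 4488, 4968
Δ⁵: 480, 480, 480, 480
Fifth differences constant at 480.
4968 + 480 = 5448;  28254 + 5448 = 33702;  116778 + 33702 = 150480;  391928 + 150480 = 542408;  1132675 + 542408 = 1675083
5448 + 480 = 5928;  33702 + 5928 = 39630;  150480 + 39630 = 190110;  542408 + 190110 = 732518;  1675083 + 732518 = 2407601
5928 + 480 = 6408;  39630 + 6408 = 46038;  190110 + 46038 = 236148;  732518 + 236148 = 968666;  2407601 + 968666 = 3376267
6408 + 480 = 6888;  46038 + 6888 = 52926;  236148 + 52926 = 289074;  968666 + 289074 = 1257740;  3376267 + 1257740 = 4634007
6888 + 480 = 7368;  52926 + 7368 = 60294;  289074 + 60294 = 349368;  1257740 + 349368 = 1607108;  4634007 + 1607108 = 6241115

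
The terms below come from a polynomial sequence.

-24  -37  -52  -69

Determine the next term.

First differences: -13, -15, -17
Second differences: -2, -2
The second differences are constant (-2).
-17 − 2 = -19;  -69 − 19 = -88

-88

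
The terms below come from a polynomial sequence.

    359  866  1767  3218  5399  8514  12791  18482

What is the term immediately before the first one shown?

114

507, 901, 1451, 2181, 3115, 4277, 5691
394, 550, 730, 934, 1162, 1414
156, 180, 204, 228, 252
24, 24, 24, 24
The fourth differences are constant at 24.
Work back: 156 − 24 = 132;  394 − 132 = 262;  507 − 262 = 245;  359 − 245 = 114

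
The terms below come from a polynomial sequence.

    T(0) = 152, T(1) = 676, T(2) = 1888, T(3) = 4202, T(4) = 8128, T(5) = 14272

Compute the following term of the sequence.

23336

First differences: 524, 1212, 2314, 3926, 6144
Second differences: 688, 1102, 1612, 2218
Third differences: 414, 510, 606
Fourth differences: 96, 96
The fourth differences are constant (96).
606 + 96 = 702;  2218 + 702 = 2920;  6144 + 2920 = 9064;  14272 + 9064 = 23336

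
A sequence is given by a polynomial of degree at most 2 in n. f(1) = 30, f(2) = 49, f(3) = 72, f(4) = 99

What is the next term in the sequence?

19, 23, 27
4, 4
Second differences constant at 4.
27 + 4 = 31;  99 + 31 = 130

130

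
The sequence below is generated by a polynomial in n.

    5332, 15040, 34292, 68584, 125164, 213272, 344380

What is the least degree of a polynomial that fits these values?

5

Δ: 9708, 19252, 34292, 56580, 88108, 131108
Δ²: 9544, 15040, 22288, 31528, 43000
Δ³: 5496, 7248, 9240, 11472
Δ⁴: 1752, 1992, 2232
Δ⁵: 240, 240
The fifth differences are constant, so the polynomial has degree 5.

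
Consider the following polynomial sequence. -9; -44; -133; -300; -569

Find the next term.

-35  -89  -167  -269
-54  -78  -102
-24  -24
Third differences constant at -24.
-102 − 24 = -126;  -269 − 126 = -395;  -569 − 395 = -964

-964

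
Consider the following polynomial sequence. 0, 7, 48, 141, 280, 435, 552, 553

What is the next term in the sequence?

336

First differences: 7, 41, 93, 139, 155, 117, 1
Second differences: 34, 52, 46, 16, -38, -116
Third differences: 18, -6, -30, -54, -78
Fourth differences: -24, -24, -24, -24
Fourth differences constant at -24.
-78 − 24 = -102;  -116 − 102 = -218;  1 − 218 = -217;  553 − 217 = 336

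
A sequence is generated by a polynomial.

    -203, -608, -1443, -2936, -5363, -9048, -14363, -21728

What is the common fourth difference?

-48

First differences: -405, -835, -1493, -2427, -3685, -5315, -7365
Second differences: -430, -658, -934, -1258, -1630, -2050
Third differences: -228, -276, -324, -372, -420
Fourth differences: -48, -48, -48, -48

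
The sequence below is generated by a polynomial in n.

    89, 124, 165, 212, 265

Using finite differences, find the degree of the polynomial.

35, 41, 47, 53
6, 6, 6
The second differences are constant, so the polynomial has degree 2.

2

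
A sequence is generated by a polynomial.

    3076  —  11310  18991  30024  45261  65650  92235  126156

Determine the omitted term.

6225

Using the last 7 terms:
D1: 7681, 11033, 15237, 20389, 26585, 33921
D2: 3352, 4204, 5152, 6196, 7336
D3: 852, 948, 1044, 1140
D4: 96, 96, 96
Constant fourth difference = 96.
Extend backward: 852 − 96 = 756;  3352 − 756 = 2596;  7681 − 2596 = 5085;  11310 − 5085 = 6225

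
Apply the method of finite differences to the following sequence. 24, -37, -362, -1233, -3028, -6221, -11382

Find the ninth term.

First differences: -61, -325, -871, -1795, -3193, -5161
Second differences: -264, -546, -924, -1398, -1968
Third differences: -282, -378, -474, -570
Fourth differences: -96, -96, -96
Fourth differences constant at -96.
-570 − 96 = -666;  -1968 − 666 = -2634;  -5161 − 2634 = -7795;  -11382 − 7795 = -19177
-666 − 96 = -762;  -2634 − 762 = -3396;  -7795 − 3396 = -11191;  -19177 − 11191 = -30368

-30368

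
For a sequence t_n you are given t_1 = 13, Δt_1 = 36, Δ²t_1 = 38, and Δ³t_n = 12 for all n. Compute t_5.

Build the table forward from the leading diagonal:
Third differences: 12, 12, 12, 12, 12
Second differences: 38, 50, 62, 74, 86
First differences: 36, 74, 124, 186, 260
t: 13, 49, 123, 247, 433

433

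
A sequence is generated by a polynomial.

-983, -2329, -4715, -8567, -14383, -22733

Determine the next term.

-34259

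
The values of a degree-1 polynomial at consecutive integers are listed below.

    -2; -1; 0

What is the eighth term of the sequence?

5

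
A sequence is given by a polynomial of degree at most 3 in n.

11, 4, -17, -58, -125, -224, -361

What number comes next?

-7  -21  -41  -67  -99  -137
-14  -20  -26  -32  -38
-6  -6  -6  -6
Third differences constant at -6.
-38 − 6 = -44;  -137 − 44 = -181;  -361 − 181 = -542

-542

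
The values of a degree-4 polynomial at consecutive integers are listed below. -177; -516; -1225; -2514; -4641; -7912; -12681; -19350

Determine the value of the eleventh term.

Δ: -339 , -709 , -1289 , -2127 , -3271 , -4769 , -6669
Δ²: -370 , -580 , -838 , -1144 , -1498 , -1900
Δ³: -210 , -258 , -306 , -354 , -402
Δ⁴: -48 , -48 , -48 , -48
Constant fourth difference = -48, so extend:
-402 − 48 = -450;  -1900 − 450 = -2350;  -6669 − 2350 = -9019;  -19350 − 9019 = -28369
-450 − 48 = -498;  -2350 − 498 = -2848;  -9019 − 2848 = -11867;  -28369 − 11867 = -40236
-498 − 48 = -546;  -2848 − 546 = -3394;  -11867 − 3394 = -15261;  -40236 − 15261 = -55497

-55497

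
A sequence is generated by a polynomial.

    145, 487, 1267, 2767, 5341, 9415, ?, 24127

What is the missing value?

Using the first 6 terms:
D1: 342  780  1500  2574  4074
D2: 438  720  1074  1500
D3: 282  354  426
D4: 72  72
Constant fourth difference = 72.
Extend forward: 426 + 72 = 498;  1500 + 498 = 1998;  4074 + 1998 = 6072;  9415 + 6072 = 15487

15487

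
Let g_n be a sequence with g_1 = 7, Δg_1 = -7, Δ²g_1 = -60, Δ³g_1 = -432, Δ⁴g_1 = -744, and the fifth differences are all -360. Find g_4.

-626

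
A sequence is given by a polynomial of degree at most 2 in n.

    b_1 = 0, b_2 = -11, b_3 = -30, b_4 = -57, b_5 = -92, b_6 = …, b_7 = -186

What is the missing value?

-135

Using the first 5 terms:
D1: -11  -19  -27  -35
D2: -8  -8  -8
Constant second difference = -8.
Extend forward: -35 − 8 = -43;  -92 − 43 = -135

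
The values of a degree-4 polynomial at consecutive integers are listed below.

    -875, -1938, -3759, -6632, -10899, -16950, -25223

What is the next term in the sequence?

-36204

D1: -1063, -1821, -2873, -4267, -6051, -8273
D2: -758, -1052, -1394, -1784, -2222
D3: -294, -342, -390, -438
D4: -48, -48, -48
Fourth differences constant at -48.
-438 − 48 = -486;  -2222 − 486 = -2708;  -8273 − 2708 = -10981;  -25223 − 10981 = -36204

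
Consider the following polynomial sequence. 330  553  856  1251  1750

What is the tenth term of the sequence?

6225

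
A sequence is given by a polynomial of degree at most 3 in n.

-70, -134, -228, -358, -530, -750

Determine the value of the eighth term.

-1358

-64  -94  -130  -172  -220
-30  -36  -42  -48
-6  -6  -6
Constant third difference = -6, so extend:
-48 − 6 = -54;  -220 − 54 = -274;  -750 − 274 = -1024
-54 − 6 = -60;  -274 − 60 = -334;  -1024 − 334 = -1358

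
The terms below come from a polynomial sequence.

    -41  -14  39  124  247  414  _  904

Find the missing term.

631

Using the first 6 terms:
D1: 27, 53, 85, 123, 167
D2: 26, 32, 38, 44
D3: 6, 6, 6
Constant third difference = 6.
Extend forward: 44 + 6 = 50;  167 + 50 = 217;  414 + 217 = 631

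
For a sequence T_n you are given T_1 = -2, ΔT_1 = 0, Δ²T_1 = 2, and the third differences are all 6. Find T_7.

148

Build the table forward from the leading diagonal:
D3: 6, 6, 6, 6, 6, 6, 6
D2: 2, 8, 14, 20, 26, 32, 38
D1: 0, 2, 10, 24, 44, 70, 102
T: -2, -2, 0, 10, 34, 78, 148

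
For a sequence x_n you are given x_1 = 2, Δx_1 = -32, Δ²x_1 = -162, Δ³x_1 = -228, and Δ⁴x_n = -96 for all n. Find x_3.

Build the table forward from the leading diagonal:
Δ⁴: -96, -96, -96
Δ³: -228, -324, -420
Δ²: -162, -390, -714
Δ: -32, -194, -584
x: 2, -30, -224

-224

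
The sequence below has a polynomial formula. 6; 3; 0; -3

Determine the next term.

-6

First differences: -3, -3, -3
Constant first difference = -3, so extend:
-3 − 3 = -6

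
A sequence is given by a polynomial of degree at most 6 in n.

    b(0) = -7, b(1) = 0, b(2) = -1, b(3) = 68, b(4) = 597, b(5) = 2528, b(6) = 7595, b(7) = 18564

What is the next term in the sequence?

39473

7  -1  69  529  1931  5067  10969
-8  70  460  1402  3136  5902
78  390  942  1734  2766
312  552  792  1032
240  240  240
Fifth differences constant at 240.
1032 + 240 = 1272;  2766 + 1272 = 4038;  5902 + 4038 = 9940;  10969 + 9940 = 20909;  18564 + 20909 = 39473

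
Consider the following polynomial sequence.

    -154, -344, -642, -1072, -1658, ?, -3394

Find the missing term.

-2424

Using the first 5 terms:
D1: -190, -298, -430, -586
D2: -108, -132, -156
D3: -24, -24
Constant third difference = -24.
Extend forward: -156 − 24 = -180;  -586 − 180 = -766;  -1658 − 766 = -2424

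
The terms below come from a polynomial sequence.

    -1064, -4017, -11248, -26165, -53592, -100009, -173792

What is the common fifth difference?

First differences: -2953, -7231, -14917, -27427, -46417, -73783
Second differences: -4278, -7686, -12510, -18990, -27366
Third differences: -3408, -4824, -6480, -8376
Fourth differences: -1416, -1656, -1896
Fifth differences: -240, -240

-240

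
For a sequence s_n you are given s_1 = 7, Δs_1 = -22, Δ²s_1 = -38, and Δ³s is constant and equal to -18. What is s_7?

-1055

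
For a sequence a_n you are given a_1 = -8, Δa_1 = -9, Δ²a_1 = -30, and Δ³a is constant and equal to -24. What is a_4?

-149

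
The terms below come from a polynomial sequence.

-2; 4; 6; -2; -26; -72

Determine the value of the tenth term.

First differences: 6 , 2 , -8 , -24 , -46
Second differences: -4 , -10 , -16 , -22
Third differences: -6 , -6 , -6
Third differences constant at -6.
-22 − 6 = -28;  -46 − 28 = -74;  -72 − 74 = -146
-28 − 6 = -34;  -74 − 34 = -108;  -146 − 108 = -254
-34 − 6 = -40;  -108 − 40 = -148;  -254 − 148 = -402
-40 − 6 = -46;  -148 − 46 = -194;  -402 − 194 = -596

-596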